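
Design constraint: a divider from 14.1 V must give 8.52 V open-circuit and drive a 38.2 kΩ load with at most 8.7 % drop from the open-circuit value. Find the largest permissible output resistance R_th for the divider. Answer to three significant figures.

R_th ≤ 3.64 kΩ

Loading drop = R_th/(R_th + R_L) ≤ 0.0870, so R_th ≤ R_L · ε/(1−ε) = 38.2 kΩ × 0.0870/0.9130 = 3.64 kΩ.
(Any R1, R2 with R2/(R1+R2) = 0.604 and R1‖R2 ≤ 3.64 kΩ will meet the spec.)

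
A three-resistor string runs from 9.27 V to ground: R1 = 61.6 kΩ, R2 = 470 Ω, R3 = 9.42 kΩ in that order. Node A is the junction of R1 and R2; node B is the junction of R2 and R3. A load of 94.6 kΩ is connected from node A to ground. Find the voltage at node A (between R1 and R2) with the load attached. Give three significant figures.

Below node A the series string R2+R3 = 9890 Ω sits in parallel with the 94600 Ω load: 8954 Ω.
V_A = 9.27 × 8954/(61600 + 8954) = 1.18 V.

V ≈ 1.18 V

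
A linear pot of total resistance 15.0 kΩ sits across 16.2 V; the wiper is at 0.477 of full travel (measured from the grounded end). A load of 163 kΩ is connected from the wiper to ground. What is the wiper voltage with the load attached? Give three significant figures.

The wiper splits the pot into (1−α)R = 7.845 kΩ above and αR = 7.155 kΩ below.
Lower section ‖ load = 6.854 kΩ.
V_wiper = 16.2 × 6.854/(7.845 + 6.854) = 7.55 V.

V ≈ 7.55 V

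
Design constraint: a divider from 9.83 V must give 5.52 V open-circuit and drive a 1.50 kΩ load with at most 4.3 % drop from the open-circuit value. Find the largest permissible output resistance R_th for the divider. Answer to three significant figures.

R_th ≤ 67.4 Ω

Loading drop = R_th/(R_th + R_L) ≤ 0.0430, so R_th ≤ R_L · ε/(1−ε) = 1.50 kΩ × 0.0430/0.9570 = 67.4 Ω.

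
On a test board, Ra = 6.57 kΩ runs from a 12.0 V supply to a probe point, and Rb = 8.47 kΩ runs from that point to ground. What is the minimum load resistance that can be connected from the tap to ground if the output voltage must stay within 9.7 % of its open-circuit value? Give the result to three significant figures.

R_L(min) ≈ 34.4 kΩ

Output resistance R_th = Ra‖Rb = (6.57 × 8.47)/15.04 = 3.700 kΩ.
The fractional drop is R_th/(R_th + R_L); requiring this ≤ 0.0970 gives R_L ≥ R_th(1/0.0970 − 1) = 3.700 × 9.309 = 34.4 kΩ.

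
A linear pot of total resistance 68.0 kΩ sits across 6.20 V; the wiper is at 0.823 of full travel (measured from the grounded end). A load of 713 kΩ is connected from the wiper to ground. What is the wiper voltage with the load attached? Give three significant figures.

V ≈ 5.03 V

The wiper splits the pot into (1−α)R = 12.04 kΩ above and αR = 55.96 kΩ below.
Lower section ‖ load = 51.89 kΩ.
V_wiper = 6.20 × 51.89/(12.04 + 51.89) = 5.03 V.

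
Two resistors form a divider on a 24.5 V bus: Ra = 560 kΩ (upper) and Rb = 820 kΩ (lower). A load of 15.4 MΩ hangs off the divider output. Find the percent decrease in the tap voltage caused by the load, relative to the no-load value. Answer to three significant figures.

The divider's output (Thévenin) resistance is Ra‖Rb = 332.8 kΩ.
Fractional drop under load = R_th/(R_th + R_L) = 332.8 / (332.8 + 15400) = 0.02115.
So the output falls by 2.12 %.

2.12 %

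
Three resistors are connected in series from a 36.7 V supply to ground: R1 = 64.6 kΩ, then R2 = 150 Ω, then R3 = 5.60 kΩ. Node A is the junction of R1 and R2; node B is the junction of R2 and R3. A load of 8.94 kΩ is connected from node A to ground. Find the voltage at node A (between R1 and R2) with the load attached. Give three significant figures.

V ≈ 1.89 V

Below node A the series string R2+R3 = 5750 Ω sits in parallel with the 8940 Ω load: 3499 Ω.
V_A = 36.7 × 3499/(64600 + 3499) = 1.89 V.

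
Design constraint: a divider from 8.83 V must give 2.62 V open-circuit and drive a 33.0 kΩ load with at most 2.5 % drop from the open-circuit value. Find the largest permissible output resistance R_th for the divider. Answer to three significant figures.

Loading drop = R_th/(R_th + R_L) ≤ 0.0250, so R_th ≤ R_L · ε/(1−ε) = 33.0 kΩ × 0.0250/0.9750 = 846 Ω.
(Any R1, R2 with R2/(R1+R2) = 0.297 and R1‖R2 ≤ 846 Ω will meet the spec.)

R_th ≤ 846 Ω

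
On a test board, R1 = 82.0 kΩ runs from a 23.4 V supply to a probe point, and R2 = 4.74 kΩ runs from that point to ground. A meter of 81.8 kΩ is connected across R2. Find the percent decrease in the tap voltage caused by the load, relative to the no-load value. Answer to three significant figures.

The divider's output (Thévenin) resistance is R1‖R2 = 4.481 kΩ.
Fractional drop under load = R_th/(R_th + R_L) = 4.481 / (4.481 + 81.8) = 0.05193.
So the output falls by 5.19 %.

5.19 %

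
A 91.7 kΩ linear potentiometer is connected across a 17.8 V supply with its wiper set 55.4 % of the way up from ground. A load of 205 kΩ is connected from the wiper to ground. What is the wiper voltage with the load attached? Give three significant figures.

V ≈ 8.88 V

The wiper splits the pot into (1−α)R = 40.90 kΩ above and αR = 50.80 kΩ below.
Lower section ‖ load = 40.71 kΩ.
V_wiper = 17.8 × 40.71/(40.90 + 40.71) = 8.88 V.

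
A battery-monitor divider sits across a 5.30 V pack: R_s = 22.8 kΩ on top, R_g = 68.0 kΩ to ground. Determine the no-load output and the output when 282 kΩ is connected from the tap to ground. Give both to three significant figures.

Open-circuit: V = 5.30 × 68.0/(22.8 + 68.0) = 3.97 V.
With the load, R_g becomes R_g‖R_L = 54.79 kΩ, so V = 5.30 × 54.79/77.59 = 3.74 V.

Unloaded: 3.97 V; loaded: 3.74 V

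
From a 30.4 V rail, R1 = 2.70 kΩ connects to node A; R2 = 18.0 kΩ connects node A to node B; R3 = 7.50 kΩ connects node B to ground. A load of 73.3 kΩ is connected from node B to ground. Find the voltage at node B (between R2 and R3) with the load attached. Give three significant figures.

At node B, R3 is in parallel with the load: R3‖R_L = 6.804 kΩ.
Below node A the resistance is R2 + (R3‖R_L) = 24.80 kΩ, so V_A = 30.4 × 24.80/27.50 = 27.42 V.
Then V_B = V_A × (R3‖R_L)/(R2 + R3‖R_L) = 27.42 × 6.804/24.80 = 7.52 V.

V ≈ 7.52 V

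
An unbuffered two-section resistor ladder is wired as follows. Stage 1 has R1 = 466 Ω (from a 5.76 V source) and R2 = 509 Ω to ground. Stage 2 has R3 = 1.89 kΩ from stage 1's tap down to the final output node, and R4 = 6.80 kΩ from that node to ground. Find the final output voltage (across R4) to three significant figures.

Stage 2 presents R3+R4 = 8690 Ω as a load on stage 1's tap.
Stage 1's lower leg becomes R2‖(R3+R4) = 480.8 Ω, so V_mid = 5.76 × 480.8/946.8 = 2.925 V.
Stage 2 is itself unloaded: V_out = V_mid × R4/(R3+R4) = 2.925 × 6800/8690 = 2.29 V.

V_out ≈ 2.29 V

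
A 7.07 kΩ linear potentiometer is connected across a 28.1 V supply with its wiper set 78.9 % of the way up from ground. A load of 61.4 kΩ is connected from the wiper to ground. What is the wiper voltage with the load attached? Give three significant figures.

V ≈ 21.8 V

The wiper splits the pot into (1−α)R = 1.492 kΩ above and αR = 5.578 kΩ below.
Lower section ‖ load = 5.114 kΩ.
V_wiper = 28.1 × 5.114/(1.492 + 5.114) = 21.8 V.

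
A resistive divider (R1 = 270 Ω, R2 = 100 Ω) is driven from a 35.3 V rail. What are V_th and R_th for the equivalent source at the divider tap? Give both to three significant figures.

V_th = 9.54 V, R_th = 73.0 Ω

V_th is the open-circuit tap voltage: 35.3 × 100/(270 + 100) = 9.54 V.
With the supply zeroed, R1 and R2 appear in parallel from the tap: R_th = R1‖R2 = (270 × 100)/370.0 = 73.0 Ω.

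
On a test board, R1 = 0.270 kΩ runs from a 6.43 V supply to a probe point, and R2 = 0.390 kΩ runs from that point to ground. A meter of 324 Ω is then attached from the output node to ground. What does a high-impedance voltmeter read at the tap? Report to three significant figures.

The load sits in parallel with R2: R2‖R_L = (390 × 324) / (390 + 324) = 177.0 Ω.
V_out = 6.43 × 177.0 / (270 + 177.0) = 6.43 × 177.0/447.0 = 2.55 V.

V_out ≈ 2.55 V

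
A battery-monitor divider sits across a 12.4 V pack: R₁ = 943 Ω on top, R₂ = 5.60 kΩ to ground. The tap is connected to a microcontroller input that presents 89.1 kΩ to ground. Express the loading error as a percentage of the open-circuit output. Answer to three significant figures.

0.898 %

The divider's output (Thévenin) resistance is R₁‖R₂ = 807.1 Ω.
Fractional drop under load = R_th/(R_th + R_L) = 807.1 / (807.1 + 89100) = 0.008977.
So the output falls by 0.898 %.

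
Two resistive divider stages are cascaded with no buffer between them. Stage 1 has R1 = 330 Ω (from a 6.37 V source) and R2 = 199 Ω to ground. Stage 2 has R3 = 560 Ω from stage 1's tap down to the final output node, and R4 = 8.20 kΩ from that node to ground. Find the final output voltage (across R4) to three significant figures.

Stage 2 presents R3+R4 = 8760 Ω as a load on stage 1's tap.
Stage 1's lower leg becomes R2‖(R3+R4) = 194.6 Ω, so V_mid = 6.37 × 194.6/524.6 = 2.363 V.
Stage 2 is itself unloaded: V_out = V_mid × R4/(R3+R4) = 2.363 × 8200/8760 = 2.21 V.

V_out ≈ 2.21 V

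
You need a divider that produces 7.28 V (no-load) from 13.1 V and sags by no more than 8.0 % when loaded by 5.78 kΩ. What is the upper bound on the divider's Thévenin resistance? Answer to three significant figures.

Loading drop = R_th/(R_th + R_L) ≤ 0.0800, so R_th ≤ R_L · ε/(1−ε) = 5.78 kΩ × 0.0800/0.9200 = 503 Ω.
(Any R1, R2 with R2/(R1+R2) = 0.556 and R1‖R2 ≤ 503 Ω will meet the spec.)

R_th ≤ 503 Ω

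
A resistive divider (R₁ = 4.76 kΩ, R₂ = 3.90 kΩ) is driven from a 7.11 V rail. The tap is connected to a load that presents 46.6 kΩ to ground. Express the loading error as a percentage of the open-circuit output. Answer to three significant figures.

4.40 %

The divider's output (Thévenin) resistance is R₁‖R₂ = 2.144 kΩ.
Fractional drop under load = R_th/(R_th + R_L) = 2.144 / (2.144 + 46.6) = 0.04398.
So the output falls by 4.40 %.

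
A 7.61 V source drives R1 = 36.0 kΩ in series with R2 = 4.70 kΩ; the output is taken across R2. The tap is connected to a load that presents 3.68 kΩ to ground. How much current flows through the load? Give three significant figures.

R2‖R_L = 2.064 kΩ; V_out = 7.61 × 2.064/38.06 = 0.4126 V.
I_L = V_out / R_L = 0.4126 / 3.68 kΩ = 0.112 mA.

I_L ≈ 0.112 mA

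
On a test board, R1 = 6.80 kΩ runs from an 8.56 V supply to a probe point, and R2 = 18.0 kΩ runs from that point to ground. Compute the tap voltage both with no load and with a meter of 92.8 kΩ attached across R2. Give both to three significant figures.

Open-circuit: V = 8.56 × 18.0/(6.80 + 18.0) = 6.21 V.
With the load, R2 becomes R2‖R_L = 15.08 kΩ, so V = 8.56 × 15.08/21.88 = 5.90 V.

Unloaded: 6.21 V; loaded: 5.90 V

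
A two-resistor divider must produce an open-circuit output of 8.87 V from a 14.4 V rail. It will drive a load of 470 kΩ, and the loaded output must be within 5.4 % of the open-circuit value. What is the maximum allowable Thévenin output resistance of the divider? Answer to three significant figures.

Loading drop = R_th/(R_th + R_L) ≤ 0.0540, so R_th ≤ R_L · ε/(1−ε) = 470 kΩ × 0.0540/0.9460 = 26.8 kΩ.
(Any R1, R2 with R2/(R1+R2) = 0.616 and R1‖R2 ≤ 26.8 kΩ will meet the spec.)

R_th ≤ 26.8 kΩ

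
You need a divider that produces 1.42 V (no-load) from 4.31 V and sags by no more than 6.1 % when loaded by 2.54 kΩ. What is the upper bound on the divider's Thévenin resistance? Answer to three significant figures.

Loading drop = R_th/(R_th + R_L) ≤ 0.0610, so R_th ≤ R_L · ε/(1−ε) = 2.54 kΩ × 0.0610/0.9390 = 165 Ω.
(Any R1, R2 with R2/(R1+R2) = 0.329 and R1‖R2 ≤ 165 Ω will meet the spec.)

R_th ≤ 165 Ω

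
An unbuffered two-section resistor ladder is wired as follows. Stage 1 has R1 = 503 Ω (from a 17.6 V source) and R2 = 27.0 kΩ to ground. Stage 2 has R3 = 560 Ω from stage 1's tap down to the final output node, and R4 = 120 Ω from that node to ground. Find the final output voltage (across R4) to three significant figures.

Stage 2 presents R3+R4 = 680.0 Ω as a load on stage 1's tap.
Stage 1's lower leg becomes R2‖(R3+R4) = 663.3 Ω, so V_mid = 17.6 × 663.3/1166 = 10.01 V.
Stage 2 is itself unloaded: V_out = V_mid × R4/(R3+R4) = 10.01 × 120/680.0 = 1.77 V.

V_out ≈ 1.77 V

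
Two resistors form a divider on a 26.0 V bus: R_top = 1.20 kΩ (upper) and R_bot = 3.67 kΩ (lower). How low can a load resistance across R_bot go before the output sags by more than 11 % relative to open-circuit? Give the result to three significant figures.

Output resistance R_th = R_top‖R_bot = (1200 × 3670)/4870 = 904.3 Ω.
The fractional drop is R_th/(R_th + R_L); requiring this ≤ 0.110 gives R_L ≥ R_th(1/0.110 − 1) = 904.3 × 8.091 = 7.32 kΩ.

R_L(min) ≈ 7.32 kΩ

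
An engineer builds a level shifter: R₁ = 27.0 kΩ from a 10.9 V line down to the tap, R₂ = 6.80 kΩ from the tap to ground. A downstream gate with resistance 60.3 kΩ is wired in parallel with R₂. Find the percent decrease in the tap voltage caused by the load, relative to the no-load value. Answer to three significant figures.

8.26 %

The divider's output (Thévenin) resistance is R₁‖R₂ = 5.432 kΩ.
Fractional drop under load = R_th/(R_th + R_L) = 5.432 / (5.432 + 60.3) = 0.08264.
So the output falls by 8.26 %.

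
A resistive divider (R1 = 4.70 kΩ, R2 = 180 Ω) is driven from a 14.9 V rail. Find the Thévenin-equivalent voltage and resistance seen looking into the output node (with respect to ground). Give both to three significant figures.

V_th = 0.550 V, R_th = 173 Ω

V_th is the open-circuit tap voltage: 14.9 × 180/(4700 + 180) = 0.550 V.
With the supply zeroed, R1 and R2 appear in parallel from the tap: R_th = R1‖R2 = (4700 × 180)/4880 = 173 Ω.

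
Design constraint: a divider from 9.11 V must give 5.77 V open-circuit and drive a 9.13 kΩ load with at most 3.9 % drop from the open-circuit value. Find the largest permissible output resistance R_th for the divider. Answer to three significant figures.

R_th ≤ 371 Ω

Loading drop = R_th/(R_th + R_L) ≤ 0.0390, so R_th ≤ R_L · ε/(1−ε) = 9.13 kΩ × 0.0390/0.9610 = 371 Ω.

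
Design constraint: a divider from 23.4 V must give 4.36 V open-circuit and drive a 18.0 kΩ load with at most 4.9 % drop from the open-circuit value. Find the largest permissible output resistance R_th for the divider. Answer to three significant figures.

R_th ≤ 927 Ω

Loading drop = R_th/(R_th + R_L) ≤ 0.0490, so R_th ≤ R_L · ε/(1−ε) = 18.0 kΩ × 0.0490/0.9510 = 927 Ω.
(Any R1, R2 with R2/(R1+R2) = 0.186 and R1‖R2 ≤ 927 Ω will meet the spec.)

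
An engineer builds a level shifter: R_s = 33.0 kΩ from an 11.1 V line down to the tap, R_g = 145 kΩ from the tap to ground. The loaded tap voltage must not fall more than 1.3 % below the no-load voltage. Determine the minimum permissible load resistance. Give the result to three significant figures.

R_L(min) ≈ 2.04 MΩ

Output resistance R_th = R_s‖R_g = (33.0 × 145)/178.0 = 26.88 kΩ.
The fractional drop is R_th/(R_th + R_L); requiring this ≤ 0.0130 gives R_L ≥ R_th(1/0.0130 − 1) = 26.88 × 75.92 = 2.04 MΩ.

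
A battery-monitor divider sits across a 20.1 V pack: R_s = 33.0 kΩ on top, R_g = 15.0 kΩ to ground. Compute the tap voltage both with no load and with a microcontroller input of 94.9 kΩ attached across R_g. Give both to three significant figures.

Unloaded: 6.28 V; loaded: 5.67 V

Open-circuit: V = 20.1 × 15.0/(33.0 + 15.0) = 6.28 V.
With the load, R_g becomes R_g‖R_L = 12.95 kΩ, so V = 20.1 × 12.95/45.95 = 5.67 V.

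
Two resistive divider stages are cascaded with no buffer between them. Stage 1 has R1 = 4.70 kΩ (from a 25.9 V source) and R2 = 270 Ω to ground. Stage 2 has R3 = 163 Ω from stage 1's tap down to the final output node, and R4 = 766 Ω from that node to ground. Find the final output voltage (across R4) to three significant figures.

Stage 2 presents R3+R4 = 929.0 Ω as a load on stage 1's tap.
Stage 1's lower leg becomes R2‖(R3+R4) = 209.2 Ω, so V_mid = 25.9 × 209.2/4909 = 1.104 V.
Stage 2 is itself unloaded: V_out = V_mid × R4/(R3+R4) = 1.104 × 766/929.0 = 0.910 V.

V_out ≈ 0.910 V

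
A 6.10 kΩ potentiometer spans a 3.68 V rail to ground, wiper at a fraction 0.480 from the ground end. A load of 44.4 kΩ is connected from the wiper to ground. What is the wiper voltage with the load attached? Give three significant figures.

The wiper splits the pot into (1−α)R = 3.172 kΩ above and αR = 2.928 kΩ below.
Lower section ‖ load = 2.747 kΩ.
V_wiper = 3.68 × 2.747/(3.172 + 2.747) = 1.71 V.

V ≈ 1.71 V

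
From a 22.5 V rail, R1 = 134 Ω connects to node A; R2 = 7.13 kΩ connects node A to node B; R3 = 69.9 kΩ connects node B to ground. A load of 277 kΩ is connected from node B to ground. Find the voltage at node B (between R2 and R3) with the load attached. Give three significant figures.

V ≈ 19.9 V

At node B, R3 is in parallel with the load: R3‖R_L = 55820 Ω.
Below node A the resistance is R2 + (R3‖R_L) = 62950 Ω, so V_A = 22.5 × 62950/63080 = 22.45 V.
Then V_B = V_A × (R3‖R_L)/(R2 + R3‖R_L) = 22.45 × 55820/62950 = 19.9 V.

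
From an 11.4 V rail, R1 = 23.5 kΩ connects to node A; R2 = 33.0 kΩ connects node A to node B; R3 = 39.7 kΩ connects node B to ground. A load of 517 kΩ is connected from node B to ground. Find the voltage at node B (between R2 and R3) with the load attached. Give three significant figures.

At node B, R3 is in parallel with the load: R3‖R_L = 36.87 kΩ.
Below node A the resistance is R2 + (R3‖R_L) = 69.87 kΩ, so V_A = 11.4 × 69.87/93.37 = 8.531 V.
Then V_B = V_A × (R3‖R_L)/(R2 + R3‖R_L) = 8.531 × 36.87/69.87 = 4.50 V.

V ≈ 4.50 V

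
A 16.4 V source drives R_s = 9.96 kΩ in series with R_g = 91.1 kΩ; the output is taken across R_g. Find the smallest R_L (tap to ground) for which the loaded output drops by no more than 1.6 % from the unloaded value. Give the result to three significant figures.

R_L(min) ≈ 552 kΩ

Output resistance R_th = R_s‖R_g = (9.96 × 91.1)/101.1 = 8.978 kΩ.
The fractional drop is R_th/(R_th + R_L); requiring this ≤ 0.0160 gives R_L ≥ R_th(1/0.0160 − 1) = 8.978 × 61.50 = 552 kΩ.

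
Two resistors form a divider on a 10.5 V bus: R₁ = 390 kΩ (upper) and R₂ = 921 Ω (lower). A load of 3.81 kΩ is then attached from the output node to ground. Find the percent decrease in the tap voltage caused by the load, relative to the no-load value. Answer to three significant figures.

19.4 %

The divider's output (Thévenin) resistance is R₁‖R₂ = 918.8 Ω.
Fractional drop under load = R_th/(R_th + R_L) = 918.8 / (918.8 + 3810) = 0.1943.
So the output falls by 19.4 %.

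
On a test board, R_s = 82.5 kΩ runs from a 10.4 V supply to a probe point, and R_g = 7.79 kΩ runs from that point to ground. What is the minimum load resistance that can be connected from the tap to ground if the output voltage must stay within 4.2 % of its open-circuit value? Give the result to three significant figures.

R_L(min) ≈ 162 kΩ

Output resistance R_th = R_s‖R_g = (82.5 × 7.79)/90.29 = 7.118 kΩ.
The fractional drop is R_th/(R_th + R_L); requiring this ≤ 0.0420 gives R_L ≥ R_th(1/0.0420 − 1) = 7.118 × 22.81 = 162 kΩ.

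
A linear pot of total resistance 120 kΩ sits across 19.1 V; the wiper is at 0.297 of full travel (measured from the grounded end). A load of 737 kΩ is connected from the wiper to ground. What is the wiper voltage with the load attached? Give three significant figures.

V ≈ 5.49 V

The wiper splits the pot into (1−α)R = 84.36 kΩ above and αR = 35.64 kΩ below.
Lower section ‖ load = 34.00 kΩ.
V_wiper = 19.1 × 34.00/(84.36 + 34.00) = 5.49 V.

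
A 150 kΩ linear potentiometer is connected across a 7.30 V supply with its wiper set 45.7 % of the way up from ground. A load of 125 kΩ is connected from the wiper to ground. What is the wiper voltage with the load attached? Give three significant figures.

The wiper splits the pot into (1−α)R = 81.45 kΩ above and αR = 68.55 kΩ below.
Lower section ‖ load = 44.27 kΩ.
V_wiper = 7.30 × 44.27/(81.45 + 44.27) = 2.57 V.

V ≈ 2.57 V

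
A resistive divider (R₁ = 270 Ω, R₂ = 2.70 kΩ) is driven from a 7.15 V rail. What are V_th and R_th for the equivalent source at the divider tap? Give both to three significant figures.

V_th = 6.50 V, R_th = 245 Ω

V_th is the open-circuit tap voltage: 7.15 × 2700/(270 + 2700) = 6.50 V.
With the supply zeroed, R₁ and R₂ appear in parallel from the tap: R_th = R₁‖R₂ = (270 × 2700)/2970 = 245 Ω.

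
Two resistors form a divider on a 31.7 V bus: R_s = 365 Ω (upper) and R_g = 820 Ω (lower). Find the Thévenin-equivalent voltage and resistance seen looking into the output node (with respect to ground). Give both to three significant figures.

V_th is the open-circuit tap voltage: 31.7 × 820/(365 + 820) = 21.9 V.
With the supply zeroed, R_s and R_g appear in parallel from the tap: R_th = R_s‖R_g = (365 × 820)/1185 = 253 Ω.

V_th = 21.9 V, R_th = 253 Ω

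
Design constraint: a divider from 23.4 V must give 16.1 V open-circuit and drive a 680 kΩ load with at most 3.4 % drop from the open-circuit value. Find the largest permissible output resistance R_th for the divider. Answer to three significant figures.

R_th ≤ 23.9 kΩ

Loading drop = R_th/(R_th + R_L) ≤ 0.0340, so R_th ≤ R_L · ε/(1−ε) = 680 kΩ × 0.0340/0.9660 = 23.9 kΩ.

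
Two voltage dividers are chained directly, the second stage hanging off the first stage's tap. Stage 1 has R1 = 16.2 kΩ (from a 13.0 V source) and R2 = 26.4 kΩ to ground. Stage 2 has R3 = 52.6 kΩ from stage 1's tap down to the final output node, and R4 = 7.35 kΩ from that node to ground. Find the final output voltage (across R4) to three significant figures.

V_out ≈ 0.846 V

Stage 2 presents R3+R4 = 59.95 kΩ as a load on stage 1's tap.
Stage 1's lower leg becomes R2‖(R3+R4) = 18.33 kΩ, so V_mid = 13.0 × 18.33/34.53 = 6.901 V.
Stage 2 is itself unloaded: V_out = V_mid × R4/(R3+R4) = 6.901 × 7.35/59.95 = 0.846 V.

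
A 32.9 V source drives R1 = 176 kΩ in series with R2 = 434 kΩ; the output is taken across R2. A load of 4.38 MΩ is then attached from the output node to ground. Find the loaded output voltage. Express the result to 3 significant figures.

V_out ≈ 22.8 V

The load sits in parallel with R2: R2‖R_L = (434 × 4380) / (434 + 4380) = 394.9 kΩ.
V_out = 32.9 × 394.9 / (176 + 394.9) = 32.9 × 394.9/570.9 = 22.8 V.
(Unloaded it would have been 23.4 V.)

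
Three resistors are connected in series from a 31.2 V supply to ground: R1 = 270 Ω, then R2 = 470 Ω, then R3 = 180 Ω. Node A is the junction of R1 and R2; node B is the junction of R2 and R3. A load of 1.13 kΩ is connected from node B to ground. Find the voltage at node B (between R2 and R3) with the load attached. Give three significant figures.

At node B, R3 is in parallel with the load: R3‖R_L = 155.3 Ω.
Below node A the resistance is R2 + (R3‖R_L) = 625.3 Ω, so V_A = 31.2 × 625.3/895.3 = 21.79 V.
Then V_B = V_A × (R3‖R_L)/(R2 + R3‖R_L) = 21.79 × 155.3/625.3 = 5.41 V.

V ≈ 5.41 V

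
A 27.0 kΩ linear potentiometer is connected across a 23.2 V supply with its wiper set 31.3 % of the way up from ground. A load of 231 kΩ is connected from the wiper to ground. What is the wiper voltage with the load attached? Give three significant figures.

V ≈ 7.08 V

The wiper splits the pot into (1−α)R = 18.55 kΩ above and αR = 8.451 kΩ below.
Lower section ‖ load = 8.153 kΩ.
V_wiper = 23.2 × 8.153/(18.55 + 8.153) = 7.08 V.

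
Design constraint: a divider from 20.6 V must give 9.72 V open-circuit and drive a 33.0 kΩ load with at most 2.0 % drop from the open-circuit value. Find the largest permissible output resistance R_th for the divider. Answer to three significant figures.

Loading drop = R_th/(R_th + R_L) ≤ 0.0200, so R_th ≤ R_L · ε/(1−ε) = 33.0 kΩ × 0.0200/0.9800 = 673 Ω.

R_th ≤ 673 Ω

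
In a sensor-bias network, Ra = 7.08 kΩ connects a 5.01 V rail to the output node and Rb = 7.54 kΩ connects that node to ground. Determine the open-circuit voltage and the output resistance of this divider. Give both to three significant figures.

V_th is the open-circuit tap voltage: 5.01 × 7.54/(7.08 + 7.54) = 2.58 V.
With the supply zeroed, Ra and Rb appear in parallel from the tap: R_th = Ra‖Rb = (7.08 × 7.54)/14.62 = 3.65 kΩ.

V_th = 2.58 V, R_th = 3.65 kΩ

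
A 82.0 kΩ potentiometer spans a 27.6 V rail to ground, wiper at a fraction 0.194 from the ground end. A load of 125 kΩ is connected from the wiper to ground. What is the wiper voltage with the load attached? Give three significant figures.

The wiper splits the pot into (1−α)R = 66.09 kΩ above and αR = 15.91 kΩ below.
Lower section ‖ load = 14.11 kΩ.
V_wiper = 27.6 × 14.11/(66.09 + 14.11) = 4.86 V.

V ≈ 4.86 V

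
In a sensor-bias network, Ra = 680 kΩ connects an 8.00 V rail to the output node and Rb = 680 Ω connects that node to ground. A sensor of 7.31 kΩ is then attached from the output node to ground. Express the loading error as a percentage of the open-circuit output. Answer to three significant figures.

Unloaded V = 8.00 × 680/680700 = 0.0079920 V.
Loaded: Rb‖R_L = 622.1 Ω, giving V = 8.00 × 622.1/680600 = 0.0073125 V.
Drop = (0.0079920 − 0.0073125) / 0.0079920 = 8.50 %.

8.50 %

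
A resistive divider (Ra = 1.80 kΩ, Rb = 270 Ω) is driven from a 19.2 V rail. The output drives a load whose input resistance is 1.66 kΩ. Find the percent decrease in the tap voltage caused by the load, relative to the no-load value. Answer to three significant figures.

Unloaded V = 19.2 × 270/2070 = 2.5043 V.
Loaded: Rb‖R_L = 232.2 Ω, giving V = 19.2 × 232.2/2032 = 2.1940 V.
Drop = (2.5043 − 2.1940) / 2.5043 = 12.4 %.

12.4 %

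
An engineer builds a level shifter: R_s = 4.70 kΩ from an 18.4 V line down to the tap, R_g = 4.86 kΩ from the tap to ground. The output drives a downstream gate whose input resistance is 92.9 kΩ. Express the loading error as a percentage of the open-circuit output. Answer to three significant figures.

The divider's output (Thévenin) resistance is R_s‖R_g = 2.389 kΩ.
Fractional drop under load = R_th/(R_th + R_L) = 2.389 / (2.389 + 92.9) = 0.02507.
So the output falls by 2.51 %.

2.51 %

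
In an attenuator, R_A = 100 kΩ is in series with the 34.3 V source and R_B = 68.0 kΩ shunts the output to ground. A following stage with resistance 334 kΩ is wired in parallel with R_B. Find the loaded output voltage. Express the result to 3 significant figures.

The load sits in parallel with R_B: R_B‖R_L = (68.0 × 334) / (68.0 + 334) = 56.50 kΩ.
V_out = 34.3 × 56.50 / (100 + 56.50) = 34.3 × 56.50/156.5 = 12.4 V.

V_out ≈ 12.4 V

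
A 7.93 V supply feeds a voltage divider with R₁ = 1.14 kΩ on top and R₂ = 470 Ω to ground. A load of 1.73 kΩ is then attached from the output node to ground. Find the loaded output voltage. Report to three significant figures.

V_out ≈ 1.94 V

The load sits in parallel with R₂: R₂‖R_L = (470 × 1730) / (470 + 1730) = 369.6 Ω.
V_out = 7.93 × 369.6 / (1140 + 369.6) = 7.93 × 369.6/1510 = 1.94 V.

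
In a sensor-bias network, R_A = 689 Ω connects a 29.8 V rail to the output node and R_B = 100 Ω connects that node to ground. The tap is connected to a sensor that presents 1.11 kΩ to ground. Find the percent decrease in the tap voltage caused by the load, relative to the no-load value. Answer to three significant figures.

7.29 %

The divider's output (Thévenin) resistance is R_A‖R_B = 87.33 Ω.
Fractional drop under load = R_th/(R_th + R_L) = 87.33 / (87.33 + 1110) = 0.07293.
So the output falls by 7.29 %.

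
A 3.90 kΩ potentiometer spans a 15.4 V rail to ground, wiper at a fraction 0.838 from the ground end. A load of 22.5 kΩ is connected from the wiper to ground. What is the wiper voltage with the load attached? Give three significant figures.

V ≈ 12.6 V

The wiper splits the pot into (1−α)R = 631.8 Ω above and αR = 3268 Ω below.
Lower section ‖ load = 2854 Ω.
V_wiper = 15.4 × 2854/(631.8 + 2854) = 12.6 V.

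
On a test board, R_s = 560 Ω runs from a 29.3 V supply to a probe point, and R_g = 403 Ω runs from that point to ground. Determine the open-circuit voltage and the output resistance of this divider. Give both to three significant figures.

V_th is the open-circuit tap voltage: 29.3 × 403/(560 + 403) = 12.3 V.
With the supply zeroed, R_s and R_g appear in parallel from the tap: R_th = R_s‖R_g = (560 × 403)/963.0 = 234 Ω.

V_th = 12.3 V, R_th = 234 Ω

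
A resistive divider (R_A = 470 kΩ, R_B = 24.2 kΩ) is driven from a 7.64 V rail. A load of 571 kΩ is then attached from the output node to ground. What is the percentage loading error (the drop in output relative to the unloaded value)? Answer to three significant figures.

3.87 %

The divider's output (Thévenin) resistance is R_A‖R_B = 23.01 kΩ.
Fractional drop under load = R_th/(R_th + R_L) = 23.01 / (23.01 + 571) = 0.03874.
So the output falls by 3.87 %.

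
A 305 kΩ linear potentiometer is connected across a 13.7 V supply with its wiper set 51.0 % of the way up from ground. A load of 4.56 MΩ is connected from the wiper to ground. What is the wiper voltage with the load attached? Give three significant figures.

The wiper splits the pot into (1−α)R = 149.4 kΩ above and αR = 155.6 kΩ below.
Lower section ‖ load = 150.4 kΩ.
V_wiper = 13.7 × 150.4/(149.4 + 150.4) = 6.87 V.

V ≈ 6.87 V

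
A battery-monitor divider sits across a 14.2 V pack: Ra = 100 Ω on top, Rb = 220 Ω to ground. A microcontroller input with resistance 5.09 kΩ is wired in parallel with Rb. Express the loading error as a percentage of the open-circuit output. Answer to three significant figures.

1.33 %

The divider's output (Thévenin) resistance is Ra‖Rb = 68.75 Ω.
Fractional drop under load = R_th/(R_th + R_L) = 68.75 / (68.75 + 5090) = 0.01333.
So the output falls by 1.33 %.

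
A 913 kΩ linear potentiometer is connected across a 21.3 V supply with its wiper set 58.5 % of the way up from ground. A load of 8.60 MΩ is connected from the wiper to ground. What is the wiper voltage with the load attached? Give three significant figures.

The wiper splits the pot into (1−α)R = 378.9 kΩ above and αR = 534.1 kΩ below.
Lower section ‖ load = 502.9 kΩ.
V_wiper = 21.3 × 502.9/(378.9 + 502.9) = 12.1 V.

V ≈ 12.1 V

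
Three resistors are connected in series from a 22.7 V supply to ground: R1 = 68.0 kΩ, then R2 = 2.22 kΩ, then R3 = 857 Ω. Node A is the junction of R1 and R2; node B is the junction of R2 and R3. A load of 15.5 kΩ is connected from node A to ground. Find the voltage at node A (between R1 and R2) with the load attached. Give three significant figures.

Below node A the series string R2+R3 = 3077 Ω sits in parallel with the 15500 Ω load: 2567 Ω.
V_A = 22.7 × 2567/(68000 + 2567) = 0.826 V.

V ≈ 0.826 V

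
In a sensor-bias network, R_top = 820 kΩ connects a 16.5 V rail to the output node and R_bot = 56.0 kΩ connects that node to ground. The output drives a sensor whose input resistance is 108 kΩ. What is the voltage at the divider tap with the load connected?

The load sits in parallel with R_bot: R_bot‖R_L = (56.0 × 108) / (56.0 + 108) = 36.88 kΩ.
V_out = 16.5 × 36.88 / (820 + 36.88) = 16.5 × 36.88/856.9 = 0.710 V.

V_out ≈ 0.710 V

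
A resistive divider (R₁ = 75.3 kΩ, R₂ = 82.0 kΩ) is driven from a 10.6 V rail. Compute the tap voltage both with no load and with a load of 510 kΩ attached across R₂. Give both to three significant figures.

Open-circuit: V = 10.6 × 82.0/(75.3 + 82.0) = 5.53 V.
With the load, R₂ becomes R₂‖R_L = 70.64 kΩ, so V = 10.6 × 70.64/145.9 = 5.13 V.

Unloaded: 5.53 V; loaded: 5.13 V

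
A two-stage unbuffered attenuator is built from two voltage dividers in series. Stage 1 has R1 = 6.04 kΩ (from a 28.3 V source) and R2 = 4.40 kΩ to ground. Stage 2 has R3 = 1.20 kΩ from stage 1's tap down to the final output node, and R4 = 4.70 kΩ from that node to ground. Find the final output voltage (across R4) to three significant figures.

Stage 2 presents R3+R4 = 5.900 kΩ as a load on stage 1's tap.
Stage 1's lower leg becomes R2‖(R3+R4) = 2.520 kΩ, so V_mid = 28.3 × 2.520/8.560 = 8.332 V.
Stage 2 is itself unloaded: V_out = V_mid × R4/(R3+R4) = 8.332 × 4.70/5.900 = 6.64 V.

V_out ≈ 6.64 V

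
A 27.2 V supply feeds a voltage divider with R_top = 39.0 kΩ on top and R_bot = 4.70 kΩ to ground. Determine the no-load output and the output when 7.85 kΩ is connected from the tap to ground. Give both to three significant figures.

Unloaded: 2.93 V; loaded: 1.91 V

Open-circuit: V = 27.2 × 4.70/(39.0 + 4.70) = 2.93 V.
With the load, R_bot becomes R_bot‖R_L = 2.940 kΩ, so V = 27.2 × 2.940/41.94 = 1.91 V.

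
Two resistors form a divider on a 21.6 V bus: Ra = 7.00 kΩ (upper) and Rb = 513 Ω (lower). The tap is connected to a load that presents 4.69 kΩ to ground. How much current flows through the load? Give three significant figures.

I_L ≈ 0.285 mA

Rb‖R_L = 462.4 Ω; V_out = 21.6 × 462.4/7462 = 1.338 V.
I_L = V_out / R_L = 1.338 / 4.69 kΩ = 0.285 mA.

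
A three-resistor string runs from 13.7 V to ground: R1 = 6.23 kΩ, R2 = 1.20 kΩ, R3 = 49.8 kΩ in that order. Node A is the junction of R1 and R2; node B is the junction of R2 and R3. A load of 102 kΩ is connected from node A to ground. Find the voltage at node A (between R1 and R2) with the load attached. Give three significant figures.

Below node A the series string R2+R3 = 51.00 kΩ sits in parallel with the 102 kΩ load: 34.00 kΩ.
V_A = 13.7 × 34.00/(6.23 + 34.00) = 11.6 V.

V ≈ 11.6 V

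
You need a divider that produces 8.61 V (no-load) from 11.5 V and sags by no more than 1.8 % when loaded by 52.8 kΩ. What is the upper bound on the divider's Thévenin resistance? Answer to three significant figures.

Loading drop = R_th/(R_th + R_L) ≤ 0.0180, so R_th ≤ R_L · ε/(1−ε) = 52.8 kΩ × 0.0180/0.9820 = 968 Ω.

R_th ≤ 968 Ω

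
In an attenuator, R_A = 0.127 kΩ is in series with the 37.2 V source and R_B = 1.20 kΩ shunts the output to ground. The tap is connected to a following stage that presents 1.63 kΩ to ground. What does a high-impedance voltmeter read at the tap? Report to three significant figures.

The load sits in parallel with R_B: R_B‖R_L = (1200 × 1630) / (1200 + 1630) = 691.2 Ω.
V_out = 37.2 × 691.2 / (127 + 691.2) = 37.2 × 691.2/818.2 = 31.4 V.

V_out ≈ 31.4 V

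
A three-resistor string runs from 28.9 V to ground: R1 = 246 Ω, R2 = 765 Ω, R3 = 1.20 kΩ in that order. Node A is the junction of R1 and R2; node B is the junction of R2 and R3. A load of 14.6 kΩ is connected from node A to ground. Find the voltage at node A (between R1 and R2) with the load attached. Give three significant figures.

Below node A the series string R2+R3 = 1965 Ω sits in parallel with the 14600 Ω load: 1732 Ω.
V_A = 28.9 × 1732/(246 + 1732) = 25.3 V.

V ≈ 25.3 V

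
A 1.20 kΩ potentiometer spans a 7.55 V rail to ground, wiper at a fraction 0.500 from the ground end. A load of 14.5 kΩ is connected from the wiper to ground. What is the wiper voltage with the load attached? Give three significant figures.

The wiper splits the pot into (1−α)R = 600.0 Ω above and αR = 600.0 Ω below.
Lower section ‖ load = 576.2 Ω.
V_wiper = 7.55 × 576.2/(600.0 + 576.2) = 3.70 V.

V ≈ 3.70 V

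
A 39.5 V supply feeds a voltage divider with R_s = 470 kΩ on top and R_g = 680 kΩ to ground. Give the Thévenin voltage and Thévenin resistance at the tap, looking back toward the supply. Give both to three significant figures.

V_th is the open-circuit tap voltage: 39.5 × 680/(470 + 680) = 23.4 V.
With the supply zeroed, R_s and R_g appear in parallel from the tap: R_th = R_s‖R_g = (470 × 680)/1150 = 278 kΩ.

V_th = 23.4 V, R_th = 278 kΩ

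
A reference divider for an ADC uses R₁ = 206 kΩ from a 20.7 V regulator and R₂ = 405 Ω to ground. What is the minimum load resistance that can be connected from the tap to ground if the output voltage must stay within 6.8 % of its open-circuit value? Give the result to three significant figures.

R_L(min) ≈ 5.54 kΩ

Output resistance R_th = R₁‖R₂ = (206000 × 405)/206400 = 404.2 Ω.
The fractional drop is R_th/(R_th + R_L); requiring this ≤ 0.0680 gives R_L ≥ R_th(1/0.0680 − 1) = 404.2 × 13.71 = 5.54 kΩ.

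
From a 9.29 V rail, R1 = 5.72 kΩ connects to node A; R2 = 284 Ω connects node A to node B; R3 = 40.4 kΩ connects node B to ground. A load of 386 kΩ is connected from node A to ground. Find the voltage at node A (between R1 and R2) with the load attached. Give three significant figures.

Below node A the series string R2+R3 = 40680 Ω sits in parallel with the 386000 Ω load: 36800 Ω.
V_A = 9.29 × 36800/(5720 + 36800) = 8.04 V.

V ≈ 8.04 V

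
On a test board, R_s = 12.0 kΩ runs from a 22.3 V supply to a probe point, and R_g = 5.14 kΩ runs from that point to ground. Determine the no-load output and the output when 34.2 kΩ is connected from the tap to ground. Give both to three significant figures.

Open-circuit: V = 22.3 × 5.14/(12.0 + 5.14) = 6.69 V.
With the load, R_g becomes R_g‖R_L = 4.468 kΩ, so V = 22.3 × 4.468/16.47 = 6.05 V.

Unloaded: 6.69 V; loaded: 6.05 V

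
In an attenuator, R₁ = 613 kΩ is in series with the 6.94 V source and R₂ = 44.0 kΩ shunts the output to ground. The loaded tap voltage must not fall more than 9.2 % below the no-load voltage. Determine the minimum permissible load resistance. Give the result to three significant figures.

R_L(min) ≈ 405 kΩ

Output resistance R_th = R₁‖R₂ = (613 × 44.0)/657.0 = 41.05 kΩ.
The fractional drop is R_th/(R_th + R_L); requiring this ≤ 0.0920 gives R_L ≥ R_th(1/0.0920 − 1) = 41.05 × 9.870 = 405 kΩ.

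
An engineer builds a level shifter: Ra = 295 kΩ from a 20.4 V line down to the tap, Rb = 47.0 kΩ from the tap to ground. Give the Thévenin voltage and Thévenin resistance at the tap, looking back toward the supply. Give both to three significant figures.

V_th = 2.80 V, R_th = 40.5 kΩ

V_th is the open-circuit tap voltage: 20.4 × 47.0/(295 + 47.0) = 2.80 V.
With the supply zeroed, Ra and Rb appear in parallel from the tap: R_th = Ra‖Rb = (295 × 47.0)/342.0 = 40.5 kΩ.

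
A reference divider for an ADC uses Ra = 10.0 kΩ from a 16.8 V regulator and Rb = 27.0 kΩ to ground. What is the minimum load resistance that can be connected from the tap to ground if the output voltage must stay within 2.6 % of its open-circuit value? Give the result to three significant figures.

R_L(min) ≈ 273 kΩ

Output resistance R_th = Ra‖Rb = (10.0 × 27.0)/37.00 = 7.297 kΩ.
The fractional drop is R_th/(R_th + R_L); requiring this ≤ 0.0260 gives R_L ≥ R_th(1/0.0260 − 1) = 7.297 × 37.46 = 273 kΩ.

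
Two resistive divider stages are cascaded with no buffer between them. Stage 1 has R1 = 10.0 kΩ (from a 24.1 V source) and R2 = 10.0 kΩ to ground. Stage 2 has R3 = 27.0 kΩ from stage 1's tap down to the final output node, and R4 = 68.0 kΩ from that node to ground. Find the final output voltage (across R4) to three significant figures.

Stage 2 presents R3+R4 = 95.00 kΩ as a load on stage 1's tap.
Stage 1's lower leg becomes R2‖(R3+R4) = 9.048 kΩ, so V_mid = 24.1 × 9.048/19.05 = 11.45 V.
Stage 2 is itself unloaded: V_out = V_mid × R4/(R3+R4) = 11.45 × 68.0/95.00 = 8.19 V.

V_out ≈ 8.19 V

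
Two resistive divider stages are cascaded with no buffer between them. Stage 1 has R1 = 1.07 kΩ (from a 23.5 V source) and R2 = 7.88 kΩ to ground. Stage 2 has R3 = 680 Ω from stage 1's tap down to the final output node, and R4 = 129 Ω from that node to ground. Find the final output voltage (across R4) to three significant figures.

V_out ≈ 1.52 V

Stage 2 presents R3+R4 = 809.0 Ω as a load on stage 1's tap.
Stage 1's lower leg becomes R2‖(R3+R4) = 733.7 Ω, so V_mid = 23.5 × 733.7/1804 = 9.559 V.
Stage 2 is itself unloaded: V_out = V_mid × R4/(R3+R4) = 9.559 × 129/809.0 = 1.52 V.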